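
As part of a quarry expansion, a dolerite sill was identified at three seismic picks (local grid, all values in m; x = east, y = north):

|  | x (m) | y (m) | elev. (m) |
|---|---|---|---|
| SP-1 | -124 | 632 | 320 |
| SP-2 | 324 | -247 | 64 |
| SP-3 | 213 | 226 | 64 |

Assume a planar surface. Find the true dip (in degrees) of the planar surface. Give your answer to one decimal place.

Two edge vectors: SP-1→SP-2 = (448, -879, -256), SP-1→SP-3 = (337, -406, -256).
Normal n = (SP-1→SP-2) × (SP-1→SP-3) = (121088, 28416, 114335).
So ∂z/∂x = −n_x/n_z = −1.05906 and ∂z/∂y = −n_y/n_z = −0.24853.
Gradient magnitude |∇z| = √(a² + b²) = √(1.12162 + 0.06177) = 1.08783.
True dip = arctan(1.08783) = 47.4°, dipping toward ENE (azimuth ≈ 077°).

47.4°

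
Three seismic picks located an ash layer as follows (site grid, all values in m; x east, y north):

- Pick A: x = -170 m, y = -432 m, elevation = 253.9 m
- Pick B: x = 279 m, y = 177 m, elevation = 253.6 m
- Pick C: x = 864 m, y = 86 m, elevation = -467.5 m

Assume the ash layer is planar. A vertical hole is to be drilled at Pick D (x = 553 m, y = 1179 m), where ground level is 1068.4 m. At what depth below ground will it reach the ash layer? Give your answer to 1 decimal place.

Two edge vectors: Pick A→Pick B = (449, 609, -0.3), Pick A→Pick C = (1034, 518, -721.4).
Normal n = (Pick A→Pick B) × (Pick A→Pick C) = (-439177.2, 323598.4, -397124).
So ∂z/∂x = −n_x/n_z = −1.105894 and ∂z/∂y = −n_y/n_z = 0.814855.
Intercept c from Pick A: 253.9 − 188.00 + 352.02 = 417.92.
At (553, 1179): z_contact = −611.56 + 960.71 + 417.92 = 767.07 m.
Depth below ground = 1068.4 − 767.07 = 301.3 m.

301.3 m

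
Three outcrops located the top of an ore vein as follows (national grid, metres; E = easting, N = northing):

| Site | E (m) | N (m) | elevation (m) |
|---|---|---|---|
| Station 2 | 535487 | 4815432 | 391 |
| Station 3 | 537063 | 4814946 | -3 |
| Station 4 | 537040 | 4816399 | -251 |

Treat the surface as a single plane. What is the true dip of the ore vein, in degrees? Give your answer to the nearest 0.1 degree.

19.3°

Two edge vectors: Station 2→Station 3 = (1576, -486, -394), Station 2→Station 4 = (1553, 967, -642).
Normal n = (Station 2→Station 3) × (Station 2→Station 4) = (693010, 399910, 2278750).
So ∂z/∂E = −n_x/n_z = −0.30412 and ∂z/∂N = −n_y/n_z = −0.17550.
Gradient magnitude |∇z| = √(a² + b²) = √(0.09249 + 0.03080) = 0.35112.
True dip = arctan(0.35112) = 19.3°, dipping toward ENE (azimuth ≈ 060°).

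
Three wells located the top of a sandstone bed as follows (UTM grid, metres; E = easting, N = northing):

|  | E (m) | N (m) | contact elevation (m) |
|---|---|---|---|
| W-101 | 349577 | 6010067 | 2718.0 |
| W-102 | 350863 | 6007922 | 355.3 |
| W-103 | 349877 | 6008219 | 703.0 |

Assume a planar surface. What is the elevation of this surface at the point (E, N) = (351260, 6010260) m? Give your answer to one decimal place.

Two edge vectors: W-101→W-102 = (1286, -2145, -2362.7), W-101→W-103 = (300, -1848, -2015).
Normal n = (W-101→W-102) × (W-101→W-103) = (-44094.6, 1882480, -1733028).
So ∂z/∂E = −n_x/n_z = −0.025443674 and ∂z/∂N = −n_y/n_z = 1.086237499.
Intercept c from W-101: 2718 + 8894.52 − 6528360.15 = −6516747.62.
At (351260, 6010260): z = −8937.3 + 6528569.8 − 6516747.62 = 2884.8 m.

2884.8 m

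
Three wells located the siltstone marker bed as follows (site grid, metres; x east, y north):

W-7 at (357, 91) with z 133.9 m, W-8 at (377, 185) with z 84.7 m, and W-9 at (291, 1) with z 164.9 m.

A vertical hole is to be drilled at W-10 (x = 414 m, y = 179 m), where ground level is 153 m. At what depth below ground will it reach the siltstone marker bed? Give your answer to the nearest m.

52 m

Let the plane be z = a·x + b·y + c.
W-8−W-7: 20a + 94b = −49.2;  W-9−W-7: −66a − 90b = 31.
Solving gives a = 0.34378, b = −0.59655.
Then c = 133.9 − a·357 − b·91 = 65.46.
At (414, 179): z_contact = 142.3 − 106.8 + 65.46 = 101.0 m.
Depth below ground = 153 − 101.0 = 52 m.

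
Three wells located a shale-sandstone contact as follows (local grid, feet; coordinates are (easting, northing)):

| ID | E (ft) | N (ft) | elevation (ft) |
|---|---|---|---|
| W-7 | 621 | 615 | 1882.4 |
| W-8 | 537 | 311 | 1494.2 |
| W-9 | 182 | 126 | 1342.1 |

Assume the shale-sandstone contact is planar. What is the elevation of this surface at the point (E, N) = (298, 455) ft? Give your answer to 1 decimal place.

1755.3 ft

Let the plane be z = a·E + b·N + c.
W-8−W-7: −84a − 304b = −388.2;  W-9−W-7: −439a − 489b = −540.3.
Solving gives a = −0.27688, b = 1.35348.
Then c = 1882.4 − a·621 − b·615 = 1221.95.
At (298, 455): z = −82.5 + 615.8 + 1221.95 = 1755.3 ft.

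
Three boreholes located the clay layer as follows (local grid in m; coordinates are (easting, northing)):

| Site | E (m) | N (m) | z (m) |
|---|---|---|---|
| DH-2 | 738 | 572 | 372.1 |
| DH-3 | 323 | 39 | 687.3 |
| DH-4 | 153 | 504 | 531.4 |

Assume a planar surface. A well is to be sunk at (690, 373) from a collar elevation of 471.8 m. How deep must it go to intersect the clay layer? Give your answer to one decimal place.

6.0 m

Two edge vectors: DH-2→DH-3 = (-415, -533, 315.2), DH-2→DH-4 = (-585, -68, 159.3).
Normal n = (DH-2→DH-3) × (DH-2→DH-4) = (-63473.3, -118282.5, -283585).
So ∂z/∂E = −n_x/n_z = −0.22382 and ∂z/∂N = −n_y/n_z = −0.41710.
Intercept c from DH-2: 372.1 + 165.18 + 238.58 = 775.86.
At (690, 373): z_contact = −154.44 − 155.58 + 775.86 = 465.85 m.
Depth below ground = 471.8 − 465.85 = 6.0 m.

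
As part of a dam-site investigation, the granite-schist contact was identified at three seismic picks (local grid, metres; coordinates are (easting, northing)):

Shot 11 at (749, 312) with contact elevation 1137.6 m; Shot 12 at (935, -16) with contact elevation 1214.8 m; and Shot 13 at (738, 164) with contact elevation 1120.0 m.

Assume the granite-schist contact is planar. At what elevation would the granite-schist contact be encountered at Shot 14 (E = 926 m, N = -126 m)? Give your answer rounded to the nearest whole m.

Two edge vectors: Shot 11→Shot 12 = (186, -328, 77.2), Shot 11→Shot 13 = (-11, -148, -17.6).
Normal n = (Shot 11→Shot 12) × (Shot 11→Shot 13) = (17198.4, 2424.4, -31136).
So ∂z/∂E = −n_x/n_z = 0.55236 and ∂z/∂N = −n_y/n_z = 0.07786.
Intercept c from Shot 11: 1137.6 − 413.72 − 24.29 = 699.59.
At (926, -126): z = 511.5 − 9.8 + 699.59 = 1201.3 m.

1201 m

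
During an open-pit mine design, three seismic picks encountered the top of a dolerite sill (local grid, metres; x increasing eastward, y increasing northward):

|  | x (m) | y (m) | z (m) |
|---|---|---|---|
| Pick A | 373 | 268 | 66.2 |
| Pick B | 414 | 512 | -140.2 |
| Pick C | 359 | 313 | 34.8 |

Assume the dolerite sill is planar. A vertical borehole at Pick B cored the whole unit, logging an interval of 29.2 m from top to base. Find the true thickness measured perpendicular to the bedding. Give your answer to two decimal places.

22.23 m

Let the plane be z = a·x + b·y + c.
Pick B−Pick A: 41a + 244b = −206.4;  Pick C−Pick A: −14a + 45b = −31.4.
Solving gives a = −0.30914, b = −0.79396.
|∇z| = √(a²+b²) = 0.85202, so dip δ = arctan(0.85202) = 40.43°.
True thickness = vertical thickness × cos δ = 29.2 × cos 40.43° = 22.23 m.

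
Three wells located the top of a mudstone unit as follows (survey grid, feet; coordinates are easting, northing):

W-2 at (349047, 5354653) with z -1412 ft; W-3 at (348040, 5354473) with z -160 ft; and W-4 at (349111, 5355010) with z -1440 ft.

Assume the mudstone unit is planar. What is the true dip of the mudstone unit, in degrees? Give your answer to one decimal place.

52.0°

Let the plane be z = a·easting + b·northing + c.
W-3−W-2: −1007a − 180b = 1252;  W-4−W-2: 64a + 357b = −28.
Solving gives a = −1.26997, b = 0.14924.
Gradient magnitude |∇z| = √(a² + b²) = √(1.61283 + 0.02227) = 1.27871.
True dip = arctan(1.27871) = 52.0°, dipping toward E (azimuth ≈ 097°).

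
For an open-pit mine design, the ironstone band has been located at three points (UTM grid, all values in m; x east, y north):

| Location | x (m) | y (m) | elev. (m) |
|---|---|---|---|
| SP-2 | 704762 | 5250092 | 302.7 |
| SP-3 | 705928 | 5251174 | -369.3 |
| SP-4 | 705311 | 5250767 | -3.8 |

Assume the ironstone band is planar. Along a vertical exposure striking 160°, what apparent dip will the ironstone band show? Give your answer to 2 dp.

Two edge vectors: SP-2→SP-3 = (1166, 1082, -672), SP-2→SP-4 = (549, 675, -306.5).
Normal n = (SP-2→SP-3) × (SP-2→SP-4) = (121967, -11549, 193032).
So ∂z/∂x = −n_x/n_z = −0.63185 and ∂z/∂y = −n_y/n_z = 0.05983.
Unit vector along 160° is (sin 160°, cos 160°) = (0.3420, -0.9397).
Slope in that direction = a·(0.3420) + b·(-0.9397) = −0.27233.
Apparent dip = arctan|0.27233| = 15.23° (true dip is 32.4°, so apparent ≤ true as expected).

15.23°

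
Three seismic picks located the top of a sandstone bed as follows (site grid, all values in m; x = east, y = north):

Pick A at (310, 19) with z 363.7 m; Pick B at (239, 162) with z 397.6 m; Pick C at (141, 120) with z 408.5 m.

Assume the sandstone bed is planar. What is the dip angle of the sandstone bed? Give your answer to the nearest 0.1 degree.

Let the plane be z = a·x + b·y + c.
Pick B−Pick A: −71a + 143b = 33.9;  Pick C−Pick A: −169a + 101b = 44.8.
Solving gives a = −0.17548, b = 0.14994.
Gradient magnitude |∇z| = √(a² + b²) = √(0.03079 + 0.02248) = 0.23081.
True dip = arctan(0.23081) = 13.0°, dipping toward SE (azimuth ≈ 131°).

13.0°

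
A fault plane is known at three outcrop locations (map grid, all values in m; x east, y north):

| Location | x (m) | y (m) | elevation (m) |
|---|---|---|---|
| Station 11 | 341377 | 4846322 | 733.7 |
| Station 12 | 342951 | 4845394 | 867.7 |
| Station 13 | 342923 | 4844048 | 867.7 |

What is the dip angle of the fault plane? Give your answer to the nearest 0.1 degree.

Let the plane be z = a·x + b·y + c.
Station 12−Station 11: 1574a − 928b = 134;  Station 13−Station 11: 1546a − 2274b = 134.
Solving gives a = 0.08410, b = −0.00175.
Gradient magnitude |∇z| = √(a² + b²) = √(0.00707 + 0.00000) = 0.08412.
True dip = arctan(0.08412) = 4.8°, dipping toward W (azimuth ≈ 271°).

4.8°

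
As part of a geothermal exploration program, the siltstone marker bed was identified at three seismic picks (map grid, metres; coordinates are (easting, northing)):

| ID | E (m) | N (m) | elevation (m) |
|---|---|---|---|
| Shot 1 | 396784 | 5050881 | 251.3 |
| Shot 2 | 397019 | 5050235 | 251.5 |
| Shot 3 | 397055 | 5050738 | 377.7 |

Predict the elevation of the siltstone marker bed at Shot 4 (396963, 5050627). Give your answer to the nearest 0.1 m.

Two edge vectors: Shot 1→Shot 2 = (235, -646, 0.2), Shot 1→Shot 3 = (271, -143, 126.4).
Normal n = (Shot 1→Shot 2) × (Shot 1→Shot 3) = (-81625.8, -29649.8, 141461).
So ∂z/∂E = −n_x/n_z = 0.577019815 and ∂z/∂N = −n_y/n_z = 0.209596991.
Intercept c from Shot 1: 251.3 − 228952.23 − 1058649.46 = −1287350.39.
At (396963, 5050627): z = 229055.5 + 1058596.2 − 1287350.39 = 301.3 m.

301.3 m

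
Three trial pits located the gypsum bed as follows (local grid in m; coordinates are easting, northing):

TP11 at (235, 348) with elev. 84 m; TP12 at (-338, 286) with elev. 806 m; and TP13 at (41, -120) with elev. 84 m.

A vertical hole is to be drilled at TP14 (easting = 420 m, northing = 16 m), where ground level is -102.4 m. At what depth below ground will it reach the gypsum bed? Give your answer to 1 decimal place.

239.2 m

Two edge vectors: TP11→TP12 = (-573, -62, 722), TP11→TP13 = (-194, -468, 0).
Normal n = (TP11→TP12) × (TP11→TP13) = (337896, -140068, 256136).
So ∂z/∂easting = −n_x/n_z = −1.31921 and ∂z/∂northing = −n_y/n_z = 0.54685.
Intercept c from TP11: 84 + 310.01 − 190.30 = 203.71.
At (420, 16): z_contact = −554.07 + 8.75 + 203.71 = -341.61 m.
Depth below ground = -102.4 − (-341.61) = 239.2 m.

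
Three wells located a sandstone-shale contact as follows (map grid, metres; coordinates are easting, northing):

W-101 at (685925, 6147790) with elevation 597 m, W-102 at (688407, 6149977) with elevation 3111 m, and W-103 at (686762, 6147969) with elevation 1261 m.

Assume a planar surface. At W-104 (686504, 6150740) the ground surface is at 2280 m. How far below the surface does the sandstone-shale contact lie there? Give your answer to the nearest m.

Two edge vectors: W-101→W-102 = (2482, 2187, 2514), W-101→W-103 = (837, 179, 664).
Normal n = (W-101→W-102) × (W-101→W-103) = (1002162, 456170, -1386241).
So ∂z/∂easting = −n_x/n_z = 0.72293490 and ∂z/∂northing = −n_y/n_z = 0.32906976.
Intercept c from W-101: 597 − 495879.12 − 2023051.81 = −2518333.93.
At (686504, 6150740): z_contact = 496297.7 + 2024022.6 − 2518333.93 = 1986.3 m.
Depth below ground = 2280 − 1986.3 = 294 m.

294 m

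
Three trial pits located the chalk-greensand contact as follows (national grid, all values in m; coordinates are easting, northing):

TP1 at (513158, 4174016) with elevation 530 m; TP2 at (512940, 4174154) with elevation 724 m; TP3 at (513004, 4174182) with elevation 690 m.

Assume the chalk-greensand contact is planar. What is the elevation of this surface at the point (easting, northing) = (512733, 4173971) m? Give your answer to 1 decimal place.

803.0 m

Two edge vectors: TP1→TP2 = (-218, 138, 194), TP1→TP3 = (-154, 166, 160).
Normal n = (TP1→TP2) × (TP1→TP3) = (-10124, 5004, -14936).
So ∂z/∂easting = −n_x/n_z = −0.677825388 and ∂z/∂northing = −n_y/n_z = 0.335029459.
Intercept c from TP1: 530 + 347831.52 − 1398418.32 = −1050056.80.
At (512733, 4173971): z = −347543.4 + 1398403.2 − 1050056.80 = 803.0 m.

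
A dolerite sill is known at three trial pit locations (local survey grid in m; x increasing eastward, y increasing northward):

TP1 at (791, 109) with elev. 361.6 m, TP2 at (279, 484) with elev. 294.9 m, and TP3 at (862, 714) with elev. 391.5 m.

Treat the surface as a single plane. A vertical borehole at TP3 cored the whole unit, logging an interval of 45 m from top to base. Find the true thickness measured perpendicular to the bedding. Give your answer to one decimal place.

44.5 m

Let the plane be z = a·x + b·y + c.
TP2−TP1: −512a + 375b = −66.7;  TP3−TP1: 71a + 605b = 29.9.
Solving gives a = 0.15329, b = 0.03143.
|∇z| = √(a²+b²) = 0.15648, so dip δ = arctan(0.15648) = 8.89°.
True thickness = vertical thickness × cos δ = 45 × cos 8.89° = 44.5 m.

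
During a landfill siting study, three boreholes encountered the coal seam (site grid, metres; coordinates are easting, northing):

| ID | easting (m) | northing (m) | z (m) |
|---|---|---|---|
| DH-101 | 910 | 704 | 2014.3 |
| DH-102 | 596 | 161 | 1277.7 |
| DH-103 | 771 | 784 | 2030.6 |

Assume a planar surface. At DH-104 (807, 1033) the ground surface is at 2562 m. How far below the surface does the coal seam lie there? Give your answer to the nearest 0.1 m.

247.4 m

Two edge vectors: DH-101→DH-102 = (-314, -543, -736.6), DH-101→DH-103 = (-139, 80, 16.3).
Normal n = (DH-101→DH-102) × (DH-101→DH-103) = (50077.1, 107505.6, -100597).
So ∂z/∂easting = −n_x/n_z = 0.497799 and ∂z/∂northing = −n_y/n_z = 1.068676.
Intercept c from DH-101: 2014.3 − 453.00 − 752.35 = 808.95.
At (807, 1033): z_contact = 401.72 + 1103.94 + 808.95 = 2314.62 m.
Depth below ground = 2562 − 2314.62 = 247.4 m.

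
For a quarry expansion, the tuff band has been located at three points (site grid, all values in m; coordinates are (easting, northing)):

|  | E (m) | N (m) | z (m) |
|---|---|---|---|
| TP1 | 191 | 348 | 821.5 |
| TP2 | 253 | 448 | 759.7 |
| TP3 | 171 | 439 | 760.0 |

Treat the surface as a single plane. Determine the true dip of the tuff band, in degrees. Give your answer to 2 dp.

33.59°

Let the plane be z = a·E + b·N + c.
TP2−TP1: 62a + 100b = −61.8;  TP3−TP1: −20a + 91b = −61.5.
Solving gives a = 0.06886, b = −0.66069.
Gradient magnitude |∇z| = √(a² + b²) = √(0.00474 + 0.43651) = 0.66427.
True dip = arctan(0.66427) = 33.59°, dipping toward N (azimuth ≈ 354°).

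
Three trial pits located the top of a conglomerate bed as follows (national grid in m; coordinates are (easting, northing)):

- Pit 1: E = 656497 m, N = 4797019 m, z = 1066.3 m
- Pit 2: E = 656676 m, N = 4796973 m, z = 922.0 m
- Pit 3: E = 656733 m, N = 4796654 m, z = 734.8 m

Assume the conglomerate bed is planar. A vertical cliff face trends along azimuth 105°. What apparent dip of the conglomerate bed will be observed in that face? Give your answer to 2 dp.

Let the plane be z = a·E + b·N + c.
Pit 2−Pit 1: 179a − 46b = −144.3;  Pit 3−Pit 1: 236a − 365b = −331.5.
Solving gives a = −0.68688, b = 0.46410.
Unit vector along 105° is (sin 105°, cos 105°) = (0.9659, -0.2588).
Slope in that direction = a·(0.9659) + b·(-0.2588) = −0.78359.
Apparent dip = arctan|0.78359| = 38.08° (true dip is 39.7°, so apparent ≤ true as expected).

38.08°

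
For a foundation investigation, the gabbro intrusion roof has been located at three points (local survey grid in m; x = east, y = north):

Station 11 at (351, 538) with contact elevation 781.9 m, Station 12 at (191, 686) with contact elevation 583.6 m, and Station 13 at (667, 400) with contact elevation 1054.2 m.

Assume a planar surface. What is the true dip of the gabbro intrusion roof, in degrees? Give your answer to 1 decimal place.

43.1°

Two edge vectors: Station 11→Station 12 = (-160, 148, -198.3), Station 11→Station 13 = (316, -138, 272.3).
Normal n = (Station 11→Station 12) × (Station 11→Station 13) = (12935, -19094.8, -24688).
So ∂z/∂x = −n_x/n_z = 0.52394 and ∂z/∂y = −n_y/n_z = −0.77344.
Gradient magnitude |∇z| = √(a² + b²) = √(0.27451 + 0.59822) = 0.93420.
True dip = arctan(0.93420) = 43.1°, dipping toward NW (azimuth ≈ 326°).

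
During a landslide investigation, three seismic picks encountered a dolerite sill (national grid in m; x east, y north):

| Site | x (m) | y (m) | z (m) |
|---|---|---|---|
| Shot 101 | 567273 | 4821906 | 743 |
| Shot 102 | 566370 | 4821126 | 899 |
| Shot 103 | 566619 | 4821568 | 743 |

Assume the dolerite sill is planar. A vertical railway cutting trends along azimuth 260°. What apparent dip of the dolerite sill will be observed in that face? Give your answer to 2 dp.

Two edge vectors: Shot 101→Shot 102 = (-903, -780, 156), Shot 101→Shot 103 = (-654, -338, 0).
Normal n = (Shot 101→Shot 102) × (Shot 101→Shot 103) = (52728, -102024, -204906).
So ∂z/∂x = −n_x/n_z = 0.25733 and ∂z/∂y = −n_y/n_z = −0.49791.
Unit vector along 260° is (sin 260°, cos 260°) = (-0.9848, -0.1736).
Slope in that direction = a·(-0.9848) + b·(-0.1736) = −0.16696.
Apparent dip = arctan|0.16696| = 9.48° (true dip is 29.3°, so apparent ≤ true as expected).

9.48°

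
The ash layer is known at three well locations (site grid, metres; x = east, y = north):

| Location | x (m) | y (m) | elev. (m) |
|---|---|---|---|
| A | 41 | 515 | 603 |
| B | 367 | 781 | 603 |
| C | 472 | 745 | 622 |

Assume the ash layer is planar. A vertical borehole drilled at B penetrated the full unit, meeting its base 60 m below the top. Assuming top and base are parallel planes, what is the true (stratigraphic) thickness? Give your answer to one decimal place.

Let the plane be z = a·x + b·y + c.
B−A: 326a + 266b = 0;  C−A: 431a + 230b = 19.
Solving gives a = 0.12741, b = −0.15615.
|∇z| = √(a²+b²) = 0.20154, so dip δ = arctan(0.20154) = 11.39°.
True thickness = vertical thickness × cos δ = 60 × cos 11.39° = 58.8 m.

58.8 m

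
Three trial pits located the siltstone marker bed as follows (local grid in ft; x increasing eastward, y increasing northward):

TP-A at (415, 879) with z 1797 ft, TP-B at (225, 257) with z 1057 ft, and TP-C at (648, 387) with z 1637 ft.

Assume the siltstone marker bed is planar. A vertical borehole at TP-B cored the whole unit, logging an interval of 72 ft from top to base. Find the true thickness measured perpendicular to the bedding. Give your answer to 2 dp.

Two edge vectors: TP-A→TP-B = (-190, -622, -740), TP-A→TP-C = (233, -492, -160).
Normal n = (TP-A→TP-B) × (TP-A→TP-C) = (-264560, -202820, 238406).
So ∂z/∂x = −n_x/n_z = 1.10970 and ∂z/∂y = −n_y/n_z = 0.85073.
|∇z| = √(a²+b²) = 1.39828, so dip δ = arctan(1.39828) = 54.43°.
True thickness = vertical thickness × cos δ = 72 × cos 54.43° = 41.88 ft.

41.88 ft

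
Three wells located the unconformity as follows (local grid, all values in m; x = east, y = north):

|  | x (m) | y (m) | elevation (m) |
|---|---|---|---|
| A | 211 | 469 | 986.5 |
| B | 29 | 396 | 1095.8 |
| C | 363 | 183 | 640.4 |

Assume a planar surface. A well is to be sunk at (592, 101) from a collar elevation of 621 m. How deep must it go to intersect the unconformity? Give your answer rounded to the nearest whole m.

Two edge vectors: A→B = (-182, -73, 109.3), A→C = (152, -286, -346.1).
Normal n = (A→B) × (A→C) = (56525.1, -46376.6, 63148).
So ∂z/∂x = −n_x/n_z = −0.89512 and ∂z/∂y = −n_y/n_z = 0.73441.
Intercept c from A: 986.5 + 188.87 − 344.44 = 830.93.
At (592, 101): z_contact = −529.9 + 74.2 + 830.93 = 375.2 m.
Depth below ground = 621 − 375.2 = 246 m.

246 m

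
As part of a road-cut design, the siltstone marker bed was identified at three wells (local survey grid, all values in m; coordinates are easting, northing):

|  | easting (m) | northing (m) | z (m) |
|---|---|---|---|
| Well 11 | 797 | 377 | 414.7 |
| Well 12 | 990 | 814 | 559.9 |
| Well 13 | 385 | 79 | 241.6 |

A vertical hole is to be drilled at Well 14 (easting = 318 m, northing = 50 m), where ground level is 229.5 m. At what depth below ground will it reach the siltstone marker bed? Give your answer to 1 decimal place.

Let the plane be z = a·easting + b·northing + c.
Well 12−Well 11: 193a + 437b = 145.2;  Well 13−Well 11: −412a − 298b = −173.1.
Solving gives a = 0.26422, b = 0.21557.
Then c = 414.7 − a·797 − b·377 = 122.84.
At (318, 50): z_contact = 84.02 + 10.78 + 122.84 = 217.65 m.
Depth below ground = 229.5 − 217.65 = 11.9 m.

11.9 m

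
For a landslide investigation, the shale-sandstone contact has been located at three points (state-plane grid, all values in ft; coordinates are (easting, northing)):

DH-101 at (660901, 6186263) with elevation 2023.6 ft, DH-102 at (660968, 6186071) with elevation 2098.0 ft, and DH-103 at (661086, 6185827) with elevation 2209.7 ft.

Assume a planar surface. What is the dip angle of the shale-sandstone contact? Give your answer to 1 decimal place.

Two edge vectors: DH-101→DH-102 = (67, -192, 74.4), DH-101→DH-103 = (185, -436, 186.1).
Normal n = (DH-101→DH-102) × (DH-101→DH-103) = (-3292.8, 1295.3, 6308).
So ∂z/∂E = −n_x/n_z = 0.52200 and ∂z/∂N = −n_y/n_z = −0.20534.
Gradient magnitude |∇z| = √(a² + b²) = √(0.27249 + 0.04217) = 0.56094.
True dip = arctan(0.56094) = 29.3°, dipping toward WNW (azimuth ≈ 291°).

29.3°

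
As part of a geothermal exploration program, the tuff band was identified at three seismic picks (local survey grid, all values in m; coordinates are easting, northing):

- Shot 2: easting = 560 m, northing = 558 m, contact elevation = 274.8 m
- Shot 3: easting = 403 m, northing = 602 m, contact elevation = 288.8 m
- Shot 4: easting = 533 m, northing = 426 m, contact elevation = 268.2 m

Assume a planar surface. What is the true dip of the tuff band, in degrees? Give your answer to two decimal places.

5.48°

Two edge vectors: Shot 2→Shot 3 = (-157, 44, 14), Shot 2→Shot 4 = (-27, -132, -6.6).
Normal n = (Shot 2→Shot 3) × (Shot 2→Shot 4) = (1557.6, -1414.2, 21912).
So ∂z/∂easting = −n_x/n_z = −0.07108 and ∂z/∂northing = −n_y/n_z = 0.06454.
Gradient magnitude |∇z| = √(a² + b²) = √(0.00505 + 0.00417) = 0.09601.
True dip = arctan(0.09601) = 5.48°, dipping toward SE (azimuth ≈ 132°).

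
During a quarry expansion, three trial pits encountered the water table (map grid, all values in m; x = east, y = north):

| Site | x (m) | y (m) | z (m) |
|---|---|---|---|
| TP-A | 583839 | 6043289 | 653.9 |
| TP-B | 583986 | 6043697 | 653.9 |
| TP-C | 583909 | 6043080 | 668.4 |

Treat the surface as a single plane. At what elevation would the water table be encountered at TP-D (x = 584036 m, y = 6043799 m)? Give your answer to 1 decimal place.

Two edge vectors: TP-A→TP-B = (147, 408, 0), TP-A→TP-C = (70, -209, 14.5).
Normal n = (TP-A→TP-B) × (TP-A→TP-C) = (5916, -2131.5, -59283).
So ∂z/∂x = −n_x/n_z = 0.099792521 and ∂z/∂y = −n_y/n_z = −0.035954658.
Intercept c from TP-A: 653.9 − 58262.77 + 217284.39 = 159675.52.
At (584036, 6043799): z = 58282.4 − 217302.7 + 159675.52 = 655.2 m.

655.2 m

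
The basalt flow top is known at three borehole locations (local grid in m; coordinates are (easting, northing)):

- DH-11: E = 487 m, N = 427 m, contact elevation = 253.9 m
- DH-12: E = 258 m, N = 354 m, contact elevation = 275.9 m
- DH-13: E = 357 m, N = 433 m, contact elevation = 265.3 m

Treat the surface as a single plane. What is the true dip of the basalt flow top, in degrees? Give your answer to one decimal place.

5.2°

Let the plane be z = a·E + b·N + c.
DH-12−DH-11: −229a − 73b = 22;  DH-13−DH-11: −130a + 6b = 11.4.
Solving gives a = −0.08875, b = −0.02296.
Gradient magnitude |∇z| = √(a² + b²) = √(0.00788 + 0.00053) = 0.09167.
True dip = arctan(0.09167) = 5.2°, dipping toward ENE (azimuth ≈ 075°).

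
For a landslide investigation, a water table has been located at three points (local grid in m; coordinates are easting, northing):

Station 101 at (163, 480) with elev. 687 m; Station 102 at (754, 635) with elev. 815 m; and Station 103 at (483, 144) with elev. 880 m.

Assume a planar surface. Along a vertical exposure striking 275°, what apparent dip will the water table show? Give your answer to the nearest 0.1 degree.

17.7°

Two edge vectors: Station 101→Station 102 = (591, 155, 128), Station 101→Station 103 = (320, -336, 193).
Normal n = (Station 101→Station 102) × (Station 101→Station 103) = (72923, -73103, -248176).
So ∂z/∂easting = −n_x/n_z = 0.29384 and ∂z/∂northing = −n_y/n_z = −0.29456.
Unit vector along 275° is (sin 275°, cos 275°) = (-0.9962, 0.0872).
Slope in that direction = a·(-0.9962) + b·(0.0872) = −0.31839.
Apparent dip = arctan|0.31839| = 17.7° (true dip is 22.6°, so apparent ≤ true as expected).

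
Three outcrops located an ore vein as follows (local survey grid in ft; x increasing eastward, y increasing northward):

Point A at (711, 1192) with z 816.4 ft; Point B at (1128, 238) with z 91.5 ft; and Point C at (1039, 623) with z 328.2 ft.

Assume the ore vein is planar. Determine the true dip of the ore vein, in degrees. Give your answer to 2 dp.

Let the plane be z = a·x + b·y + c.
Point B−Point A: 417a − 954b = −724.9;  Point C−Point A: 328a − 569b = −488.2.
Solving gives a = −0.70433, b = 0.45199.
Gradient magnitude |∇z| = √(a² + b²) = √(0.49608 + 0.20429) = 0.83688.
True dip = arctan(0.83688) = 39.93°, dipping toward ESE (azimuth ≈ 123°).

39.93°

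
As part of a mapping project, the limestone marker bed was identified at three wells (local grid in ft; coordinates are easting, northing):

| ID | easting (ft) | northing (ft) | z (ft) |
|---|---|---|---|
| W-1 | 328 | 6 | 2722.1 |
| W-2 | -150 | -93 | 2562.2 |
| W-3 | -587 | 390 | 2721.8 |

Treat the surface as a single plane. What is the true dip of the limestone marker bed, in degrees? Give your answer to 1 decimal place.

Two edge vectors: W-1→W-2 = (-478, -99, -159.9), W-1→W-3 = (-915, 384, -0.3).
Normal n = (W-1→W-2) × (W-1→W-3) = (61431.3, 146165.1, -274137).
So ∂z/∂easting = −n_x/n_z = 0.22409 and ∂z/∂northing = −n_y/n_z = 0.53318.
Gradient magnitude |∇z| = √(a² + b²) = √(0.05022 + 0.28428) = 0.57836.
True dip = arctan(0.57836) = 30.0°, dipping toward SSW (azimuth ≈ 203°).

30.0°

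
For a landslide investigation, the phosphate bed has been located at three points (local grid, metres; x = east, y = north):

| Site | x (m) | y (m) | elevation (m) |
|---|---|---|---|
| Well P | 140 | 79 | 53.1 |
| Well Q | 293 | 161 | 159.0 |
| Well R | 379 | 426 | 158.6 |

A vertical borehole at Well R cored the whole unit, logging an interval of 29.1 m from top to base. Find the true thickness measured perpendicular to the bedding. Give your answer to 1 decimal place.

21.8 m

Let the plane be z = a·x + b·y + c.
Well Q−Well P: 153a + 82b = 105.9;  Well R−Well P: 239a + 347b = 105.5.
Solving gives a = 0.83887, b = −0.27375.
|∇z| = √(a²+b²) = 0.88241, so dip δ = arctan(0.88241) = 41.43°.
True thickness = vertical thickness × cos δ = 29.1 × cos 41.43° = 21.8 m.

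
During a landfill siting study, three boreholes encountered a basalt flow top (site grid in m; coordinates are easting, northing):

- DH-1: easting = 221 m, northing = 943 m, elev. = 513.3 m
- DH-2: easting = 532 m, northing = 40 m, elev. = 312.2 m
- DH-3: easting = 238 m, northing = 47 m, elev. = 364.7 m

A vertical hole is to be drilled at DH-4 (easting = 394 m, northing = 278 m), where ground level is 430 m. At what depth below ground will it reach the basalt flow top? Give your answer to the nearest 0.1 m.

55.0 m

Let the plane be z = a·easting + b·northing + c.
DH-2−DH-1: 311a − 903b = −201.1;  DH-3−DH-1: 17a − 896b = −148.6.
Solving gives a = −0.17470, b = 0.16253.
Then c = 513.3 − a·221 − b·943 = 398.64.
At (394, 278): z_contact = −68.83 + 45.18 + 398.64 = 374.99 m.
Depth below ground = 430 − 374.99 = 55.0 m.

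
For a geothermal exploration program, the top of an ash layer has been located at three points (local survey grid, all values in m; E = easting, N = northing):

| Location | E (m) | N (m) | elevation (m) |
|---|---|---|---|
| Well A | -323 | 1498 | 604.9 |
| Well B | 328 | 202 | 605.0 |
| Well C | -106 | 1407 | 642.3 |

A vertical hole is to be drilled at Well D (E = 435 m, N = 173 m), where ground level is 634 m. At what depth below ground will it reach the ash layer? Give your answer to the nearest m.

9 m

Let the plane be z = a·E + b·N + c.
Well B−Well A: 651a − 1296b = 0.1;  Well C−Well A: 217a − 91b = 37.4.
Solving gives a = 0.21830, b = 0.10958.
Then c = 604.9 − a·-323 − b·1498 = 511.26.
At (435, 173): z_contact = 95.0 + 19.0 + 511.26 = 625.2 m.
Depth below ground = 634 − 625.2 = 9 m.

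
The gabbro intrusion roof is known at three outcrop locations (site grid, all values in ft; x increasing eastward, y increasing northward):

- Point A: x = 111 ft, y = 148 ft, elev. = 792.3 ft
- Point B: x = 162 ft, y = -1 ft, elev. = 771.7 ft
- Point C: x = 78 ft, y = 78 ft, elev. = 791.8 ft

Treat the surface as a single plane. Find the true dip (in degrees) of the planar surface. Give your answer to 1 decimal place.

10.3°

Two edge vectors: Point A→Point B = (51, -149, -20.6), Point A→Point C = (-33, -70, -0.5).
Normal n = (Point A→Point B) × (Point A→Point C) = (-1367.5, 705.3, -8487).
So ∂z/∂x = −n_x/n_z = −0.16113 and ∂z/∂y = −n_y/n_z = 0.08310.
Gradient magnitude |∇z| = √(a² + b²) = √(0.02596 + 0.00691) = 0.18130.
True dip = arctan(0.18130) = 10.3°, dipping toward ESE (azimuth ≈ 117°).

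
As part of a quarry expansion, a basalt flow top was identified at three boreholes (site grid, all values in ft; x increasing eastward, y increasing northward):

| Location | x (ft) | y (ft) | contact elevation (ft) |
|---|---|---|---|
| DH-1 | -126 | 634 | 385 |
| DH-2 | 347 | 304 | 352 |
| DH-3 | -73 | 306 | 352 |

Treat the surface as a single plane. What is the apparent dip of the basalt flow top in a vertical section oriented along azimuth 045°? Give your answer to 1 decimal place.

Two edge vectors: DH-1→DH-2 = (473, -330, -33), DH-1→DH-3 = (53, -328, -33).
Normal n = (DH-1→DH-2) × (DH-1→DH-3) = (66, 13860, -137654).
So ∂z/∂x = −n_x/n_z = 0.00048 and ∂z/∂y = −n_y/n_z = 0.10069.
Unit vector along 045° is (sin 45°, cos 45°) = (0.7071, 0.7071).
Slope in that direction = a·(0.7071) + b·(0.7071) = 0.07154.
Apparent dip = arctan|0.07154| = 4.1° (true dip is 5.7°, so apparent ≤ true as expected).

4.1°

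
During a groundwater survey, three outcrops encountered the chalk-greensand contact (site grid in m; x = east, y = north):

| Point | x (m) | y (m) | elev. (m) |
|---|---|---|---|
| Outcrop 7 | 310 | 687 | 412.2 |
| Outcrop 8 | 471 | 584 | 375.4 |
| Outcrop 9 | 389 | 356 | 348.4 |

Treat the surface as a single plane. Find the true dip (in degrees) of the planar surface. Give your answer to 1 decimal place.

Let the plane be z = a·x + b·y + c.
Outcrop 8−Outcrop 7: 161a − 103b = −36.8;  Outcrop 9−Outcrop 7: 79a − 331b = −63.8.
Solving gives a = −0.12423, b = 0.16310.
Gradient magnitude |∇z| = √(a² + b²) = √(0.01543 + 0.02660) = 0.20502.
True dip = arctan(0.20502) = 11.6°, dipping toward SE (azimuth ≈ 143°).

11.6°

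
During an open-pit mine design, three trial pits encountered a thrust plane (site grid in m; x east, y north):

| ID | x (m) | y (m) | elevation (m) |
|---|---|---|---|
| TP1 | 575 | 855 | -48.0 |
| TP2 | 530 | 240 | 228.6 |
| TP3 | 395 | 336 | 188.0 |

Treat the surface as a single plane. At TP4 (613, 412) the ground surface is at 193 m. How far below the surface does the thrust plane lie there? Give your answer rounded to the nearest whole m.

Two edge vectors: TP1→TP2 = (-45, -615, 276.6), TP1→TP3 = (-180, -519, 236).
Normal n = (TP1→TP2) × (TP1→TP3) = (-1584.6, -39168, -87345).
So ∂z/∂x = −n_x/n_z = −0.01814 and ∂z/∂y = −n_y/n_z = −0.44843.
Intercept c from TP1: -48 + 10.43 + 383.41 = 345.84.
At (613, 412): z_contact = −11.1 − 184.8 + 345.84 = 150.0 m.
Depth below ground = 193 − 150.0 = 43 m.

43 m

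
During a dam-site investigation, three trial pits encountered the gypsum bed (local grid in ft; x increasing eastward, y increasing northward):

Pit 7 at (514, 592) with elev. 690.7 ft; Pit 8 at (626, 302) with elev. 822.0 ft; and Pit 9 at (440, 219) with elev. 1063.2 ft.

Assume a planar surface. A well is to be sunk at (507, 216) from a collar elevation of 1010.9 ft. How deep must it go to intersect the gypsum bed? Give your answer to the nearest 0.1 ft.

Let the plane be z = a·x + b·y + c.
Pit 8−Pit 7: 112a − 290b = 131.3;  Pit 9−Pit 7: −74a − 373b = 372.5.
Solving gives a = −0.93381, b = −0.81340.
Then c = 690.7 − a·514 − b·592 = 1652.21.
At (507, 216): z_contact = −473.44 − 175.69 + 1652.21 = 1003.08 ft.
Depth below ground = 1010.9 − 1003.08 = 7.8 ft.

7.8 ft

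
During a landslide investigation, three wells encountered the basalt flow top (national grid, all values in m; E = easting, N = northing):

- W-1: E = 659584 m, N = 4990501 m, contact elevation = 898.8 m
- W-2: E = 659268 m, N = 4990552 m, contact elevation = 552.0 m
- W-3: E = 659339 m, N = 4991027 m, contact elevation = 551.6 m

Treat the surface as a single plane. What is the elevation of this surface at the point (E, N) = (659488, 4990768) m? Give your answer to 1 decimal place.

Let the plane be z = a·E + b·N + c.
W-2−W-1: −316a + 51b = −346.8;  W-3−W-1: −245a + 526b = −347.2.
Solving gives a = 1.071484052, b = −0.161000774.
Then c = 898.8 − a·659584 − b·4990501 = 97639.59.
At (659488, 4990768): z = 706630.9 − 803517.5 + 97639.59 = 753.0 m.

753.0 m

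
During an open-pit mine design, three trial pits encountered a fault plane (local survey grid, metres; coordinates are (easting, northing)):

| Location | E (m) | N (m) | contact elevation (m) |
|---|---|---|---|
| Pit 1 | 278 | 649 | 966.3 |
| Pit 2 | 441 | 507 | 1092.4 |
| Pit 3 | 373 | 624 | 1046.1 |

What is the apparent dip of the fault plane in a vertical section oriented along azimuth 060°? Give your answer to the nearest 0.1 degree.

Let the plane be z = a·E + b·N + c.
Pit 2−Pit 1: 163a − 142b = 126.1;  Pit 3−Pit 1: 95a − 25b = 79.8.
Solving gives a = 0.86873, b = 0.10918.
Unit vector along 060° is (sin 60°, cos 60°) = (0.8660, 0.5000).
Slope in that direction = a·(0.8660) + b·(0.5000) = 0.80693.
Apparent dip = arctan|0.80693| = 38.9° (true dip is 41.2°, so apparent ≤ true as expected).

38.9°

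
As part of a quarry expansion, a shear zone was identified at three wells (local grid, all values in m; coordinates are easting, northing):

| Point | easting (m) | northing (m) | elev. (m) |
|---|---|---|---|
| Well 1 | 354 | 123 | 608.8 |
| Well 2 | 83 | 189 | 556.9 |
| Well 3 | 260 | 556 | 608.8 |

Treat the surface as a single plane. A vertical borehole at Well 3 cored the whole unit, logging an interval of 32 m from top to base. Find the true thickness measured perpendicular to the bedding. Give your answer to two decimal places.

31.34 m

Two edge vectors: Well 1→Well 2 = (-271, 66, -51.9), Well 1→Well 3 = (-94, 433, 0).
Normal n = (Well 1→Well 2) × (Well 1→Well 3) = (22472.7, 4878.6, -111139).
So ∂z/∂easting = −n_x/n_z = 0.20220 and ∂z/∂northing = −n_y/n_z = 0.04390.
|∇z| = √(a²+b²) = 0.20691, so dip δ = arctan(0.20691) = 11.69°.
True thickness = vertical thickness × cos δ = 32 × cos 11.69° = 31.34 m.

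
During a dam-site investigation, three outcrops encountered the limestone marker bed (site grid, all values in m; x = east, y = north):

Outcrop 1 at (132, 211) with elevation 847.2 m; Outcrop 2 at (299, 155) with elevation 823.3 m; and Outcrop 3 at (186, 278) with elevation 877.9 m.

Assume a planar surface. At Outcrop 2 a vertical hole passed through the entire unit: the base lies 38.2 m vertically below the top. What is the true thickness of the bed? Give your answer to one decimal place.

Let the plane be z = a·x + b·y + c.
Outcrop 2−Outcrop 1: 167a − 56b = −23.9;  Outcrop 3−Outcrop 1: 54a + 67b = 30.7.
Solving gives a = 0.00830, b = 0.45152.
|∇z| = √(a²+b²) = 0.45160, so dip δ = arctan(0.45160) = 24.30°.
True thickness = vertical thickness × cos δ = 38.2 × cos 24.30° = 34.8 m.

34.8 m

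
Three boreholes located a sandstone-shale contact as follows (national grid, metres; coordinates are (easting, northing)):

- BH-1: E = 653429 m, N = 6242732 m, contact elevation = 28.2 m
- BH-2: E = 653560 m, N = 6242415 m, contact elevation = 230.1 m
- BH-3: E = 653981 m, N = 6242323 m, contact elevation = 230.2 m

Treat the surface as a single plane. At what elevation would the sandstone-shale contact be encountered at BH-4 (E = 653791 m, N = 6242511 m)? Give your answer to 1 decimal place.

Two edge vectors: BH-1→BH-2 = (131, -317, 201.9), BH-1→BH-3 = (552, -409, 202).
Normal n = (BH-1→BH-2) × (BH-1→BH-3) = (18543.1, 84986.8, 121405).
So ∂z/∂E = −n_x/n_z = −0.152737531 and ∂z/∂N = −n_y/n_z = −0.700027182.
Intercept c from BH-1: 28.2 + 99803.13 + 4370082.09 = 4469913.42.
At (653791, 6242511): z = −99858.4 − 4369927.4 + 4469913.42 = 127.6 m.

127.6 m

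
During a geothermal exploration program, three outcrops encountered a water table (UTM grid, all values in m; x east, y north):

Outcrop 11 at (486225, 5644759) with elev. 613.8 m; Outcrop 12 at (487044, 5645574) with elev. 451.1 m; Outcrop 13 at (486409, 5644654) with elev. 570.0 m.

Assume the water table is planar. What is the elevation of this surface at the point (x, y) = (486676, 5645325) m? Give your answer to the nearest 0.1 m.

527.2 m

Two edge vectors: Outcrop 11→Outcrop 12 = (819, 815, -162.7), Outcrop 11→Outcrop 13 = (184, -105, -43.8).
Normal n = (Outcrop 11→Outcrop 12) × (Outcrop 11→Outcrop 13) = (-52780.5, 5935.4, -235955).
So ∂z/∂x = −n_x/n_z = −0.223688839 and ∂z/∂y = −n_y/n_z = 0.025154796.
Intercept c from Outcrop 11: 613.8 + 108763.11 − 141992.76 = −32615.86.
At (486676, 5645325): z = −108864.0 + 142007.0 − 32615.86 = 527.2 m.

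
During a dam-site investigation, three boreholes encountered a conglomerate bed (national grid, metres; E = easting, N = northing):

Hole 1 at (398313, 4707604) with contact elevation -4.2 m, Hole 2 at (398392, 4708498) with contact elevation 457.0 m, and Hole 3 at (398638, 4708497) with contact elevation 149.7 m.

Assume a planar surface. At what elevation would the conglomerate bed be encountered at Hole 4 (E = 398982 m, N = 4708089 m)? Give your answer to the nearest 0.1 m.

Two edge vectors: Hole 1→Hole 2 = (79, 894, 461.2), Hole 1→Hole 3 = (325, 893, 153.9).
Normal n = (Hole 1→Hole 2) × (Hole 1→Hole 3) = (-274265, 137731.9, -220003).
So ∂z/∂E = −n_x/n_z = −1.246642091 and ∂z/∂N = −n_y/n_z = 0.626045554.
Intercept c from Hole 1: -4.2 + 496553.75 − 2947174.55 = −2450625.00.
At (398982, 4708089): z = −497387.8 + 2947478.2 − 2450625.00 = -534.6 m.

-534.6 m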